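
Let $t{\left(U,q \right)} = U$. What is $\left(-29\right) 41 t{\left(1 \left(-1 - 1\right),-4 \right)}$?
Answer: $2378$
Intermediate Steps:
$\left(-29\right) 41 t{\left(1 \left(-1 - 1\right),-4 \right)} = \left(-29\right) 41 \cdot 1 \left(-1 - 1\right) = - 1189 \cdot 1 \left(-2\right) = \left(-1189\right) \left(-2\right) = 2378$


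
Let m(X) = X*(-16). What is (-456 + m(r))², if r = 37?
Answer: 1098304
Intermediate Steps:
m(X) = -16*X
(-456 + m(r))² = (-456 - 16*37)² = (-456 - 592)² = (-1048)² = 1098304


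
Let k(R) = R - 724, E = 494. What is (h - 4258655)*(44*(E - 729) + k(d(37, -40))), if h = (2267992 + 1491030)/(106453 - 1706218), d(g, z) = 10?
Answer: 75309254678722238/1599765 ≈ 4.7075e+10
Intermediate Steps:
h = -3759022/1599765 (h = 3759022/(-1599765) = 3759022*(-1/1599765) = -3759022/1599765 ≈ -2.3497)
k(R) = -724 + R
(h - 4258655)*(44*(E - 729) + k(d(37, -40))) = (-3759022/1599765 - 4258655)*(44*(494 - 729) + (-724 + 10)) = -6812850975097*(44*(-235) - 714)/1599765 = -6812850975097*(-10340 - 714)/1599765 = -6812850975097/1599765*(-11054) = 75309254678722238/1599765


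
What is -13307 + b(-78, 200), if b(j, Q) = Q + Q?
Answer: -12907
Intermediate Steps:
b(j, Q) = 2*Q
-13307 + b(-78, 200) = -13307 + 2*200 = -13307 + 400 = -12907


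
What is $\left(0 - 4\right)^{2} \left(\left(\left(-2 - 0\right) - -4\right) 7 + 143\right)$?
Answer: $2512$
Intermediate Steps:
$\left(0 - 4\right)^{2} \left(\left(\left(-2 - 0\right) - -4\right) 7 + 143\right) = \left(-4\right)^{2} \left(\left(\left(-2 + 0\right) + 4\right) 7 + 143\right) = 16 \left(\left(-2 + 4\right) 7 + 143\right) = 16 \left(2 \cdot 7 + 143\right) = 16 \left(14 + 143\right) = 16 \cdot 157 = 2512$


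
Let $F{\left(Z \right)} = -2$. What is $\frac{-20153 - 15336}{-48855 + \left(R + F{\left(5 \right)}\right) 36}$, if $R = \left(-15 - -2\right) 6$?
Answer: $\frac{35489}{51735} \approx 0.68598$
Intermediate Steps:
$R = -78$ ($R = \left(-15 + 2\right) 6 = \left(-13\right) 6 = -78$)
$\frac{-20153 - 15336}{-48855 + \left(R + F{\left(5 \right)}\right) 36} = \frac{-20153 - 15336}{-48855 + \left(-78 - 2\right) 36} = - \frac{35489}{-48855 - 2880} = - \frac{35489}{-51735} = \left(-35489\right) \left(- \frac{1}{51735}\right) = \frac{35489}{51735}$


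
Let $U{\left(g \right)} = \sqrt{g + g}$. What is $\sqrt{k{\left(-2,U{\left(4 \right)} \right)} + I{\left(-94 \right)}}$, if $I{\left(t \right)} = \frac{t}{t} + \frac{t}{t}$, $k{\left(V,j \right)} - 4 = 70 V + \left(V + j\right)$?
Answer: $\sqrt{-136 + 2 \sqrt{2}} \approx 11.54 i$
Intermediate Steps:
$U{\left(g \right)} = \sqrt{2} \sqrt{g}$ ($U{\left(g \right)} = \sqrt{2 g} = \sqrt{2} \sqrt{g}$)
$k{\left(V,j \right)} = 4 + j + 71 V$ ($k{\left(V,j \right)} = 4 + \left(70 V + \left(V + j\right)\right) = 4 + \left(j + 71 V\right) = 4 + j + 71 V$)
$I{\left(t \right)} = 2$ ($I{\left(t \right)} = 1 + 1 = 2$)
$\sqrt{k{\left(-2,U{\left(4 \right)} \right)} + I{\left(-94 \right)}} = \sqrt{\left(4 + \sqrt{2} \sqrt{4} + 71 \left(-2\right)\right) + 2} = \sqrt{\left(4 + \sqrt{2} \cdot 2 - 142\right) + 2} = \sqrt{\left(4 + 2 \sqrt{2} - 142\right) + 2} = \sqrt{\left(-138 + 2 \sqrt{2}\right) + 2} = \sqrt{-136 + 2 \sqrt{2}}$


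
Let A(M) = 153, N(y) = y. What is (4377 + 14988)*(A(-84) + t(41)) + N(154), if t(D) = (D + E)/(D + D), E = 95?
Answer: 122799779/41 ≈ 2.9951e+6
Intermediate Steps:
t(D) = (95 + D)/(2*D) (t(D) = (D + 95)/(D + D) = (95 + D)/((2*D)) = (95 + D)*(1/(2*D)) = (95 + D)/(2*D))
(4377 + 14988)*(A(-84) + t(41)) + N(154) = (4377 + 14988)*(153 + (½)*(95 + 41)/41) + 154 = 19365*(153 + (½)*(1/41)*136) + 154 = 19365*(153 + 68/41) + 154 = 19365*(6341/41) + 154 = 122793465/41 + 154 = 122799779/41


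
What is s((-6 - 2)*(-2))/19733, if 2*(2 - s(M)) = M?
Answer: -6/19733 ≈ -0.00030406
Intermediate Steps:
s(M) = 2 - M/2
s((-6 - 2)*(-2))/19733 = (2 - (-6 - 2)*(-2)/2)/19733 = (2 - (-4)*(-2))*(1/19733) = (2 - ½*16)*(1/19733) = (2 - 8)*(1/19733) = -6*1/19733 = -6/19733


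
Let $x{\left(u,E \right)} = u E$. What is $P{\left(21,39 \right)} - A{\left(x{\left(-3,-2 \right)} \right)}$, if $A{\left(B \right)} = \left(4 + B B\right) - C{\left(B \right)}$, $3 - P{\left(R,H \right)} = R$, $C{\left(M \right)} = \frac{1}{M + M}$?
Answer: $- \frac{695}{12} \approx -57.917$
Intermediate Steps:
$C{\left(M \right)} = \frac{1}{2 M}$
$P{\left(R,H \right)} = 3 - R$
$x{\left(u,E \right)} = E u$
$A{\left(B \right)} = 4 + B^{2} - \frac{1}{2 B}$ ($A{\left(B \right)} = \left(4 + B B\right) - \frac{1}{2 B} = \left(4 + B^{2}\right) - \frac{1}{2 B} = 4 + B^{2} - \frac{1}{2 B}$)
$P{\left(21,39 \right)} - A{\left(x{\left(-3,-2 \right)} \right)} = \left(3 - 21\right) - \left(4 + \left(\left(-2\right) \left(-3\right)\right)^{2} - \frac{1}{2 \left(\left(-2\right) \left(-3\right)\right)}\right) = \left(3 - 21\right) - \left(4 + 6^{2} - \frac{1}{2 \cdot 6}\right) = -18 - \left(4 + 36 - \frac{1}{12}\right) = -18 - \frac{479}{12} = - \frac{695}{12}$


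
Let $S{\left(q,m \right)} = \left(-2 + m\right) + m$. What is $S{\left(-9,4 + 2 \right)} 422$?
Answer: $4220$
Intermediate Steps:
$S{\left(q,m \right)} = -2 + 2 m$
$S{\left(-9,4 + 2 \right)} 422 = \left(-2 + 2 \left(4 + 2\right)\right) 422 = \left(-2 + 2 \cdot 6\right) 422 = \left(-2 + 12\right) 422 = 10 \cdot 422 = 4220$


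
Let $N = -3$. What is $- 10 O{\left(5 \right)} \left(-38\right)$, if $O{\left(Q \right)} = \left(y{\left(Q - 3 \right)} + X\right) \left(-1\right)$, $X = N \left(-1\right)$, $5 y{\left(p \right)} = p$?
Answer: $-1292$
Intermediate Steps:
$y{\left(p \right)} = \frac{p}{5}$
$X = 3$ ($X = \left(-3\right) \left(-1\right) = 3$)
$O{\left(Q \right)} = - \frac{12}{5} - \frac{Q}{5}$ ($O{\left(Q \right)} = \left(\frac{Q - 3}{5} + 3\right) \left(-1\right) = \left(\frac{-3 + Q}{5} + 3\right) \left(-1\right) = \left(\left(- \frac{3}{5} + \frac{Q}{5}\right) + 3\right) \left(-1\right) = \left(\frac{12}{5} + \frac{Q}{5}\right) \left(-1\right) = - \frac{12}{5} - \frac{Q}{5}$)
$- 10 O{\left(5 \right)} \left(-38\right) = - 10 \left(- \frac{12}{5} - 1\right) \left(-38\right) = \left(-10\right) \left(- \frac{17}{5}\right) \left(-38\right) = 34 \left(-38\right) = -1292$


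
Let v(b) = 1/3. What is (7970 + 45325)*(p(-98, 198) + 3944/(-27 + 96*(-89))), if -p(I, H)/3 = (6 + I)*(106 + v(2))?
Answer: 4468568377460/2857 ≈ 1.5641e+9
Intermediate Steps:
v(b) = 1/3
p(I, H) = -1914 - 319*I (p(I, H) = -3*(6 + I)*(106 + 1/3) = -3*(6 + I)*319/3 = -3*(638 + 319*I/3) = -1914 - 319*I)
(7970 + 45325)*(p(-98, 198) + 3944/(-27 + 96*(-89))) = (7970 + 45325)*((-1914 - 319*(-98)) + 3944/(-27 + 96*(-89))) = 53295*((-1914 + 31262) + 3944/(-27 - 8544)) = 53295*(29348 + 3944/(-8571)) = 53295*(29348 + 3944*(-1/8571)) = 53295*(29348 - 3944/8571) = 53295*(251537764/8571) = 4468568377460/2857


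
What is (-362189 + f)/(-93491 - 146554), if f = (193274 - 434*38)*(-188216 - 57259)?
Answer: 43395923639/240045 ≈ 1.8078e+5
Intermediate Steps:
f = -43395561450 (f = (193274 - 16492)*(-245475) = 176782*(-245475) = -43395561450)
(-362189 + f)/(-93491 - 146554) = (-362189 - 43395561450)/(-93491 - 146554) = -43395923639/(-240045) = -43395923639*(-1/240045) = 43395923639/240045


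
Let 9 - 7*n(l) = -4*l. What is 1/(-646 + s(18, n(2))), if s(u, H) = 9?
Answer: -1/637 ≈ -0.0015699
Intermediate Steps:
n(l) = 9/7 + 4*l/7 (n(l) = 9/7 - (-4)*l/7 = 9/7 + 4*l/7)
1/(-646 + s(18, n(2))) = 1/(-646 + 9) = 1/(-637) = -1/637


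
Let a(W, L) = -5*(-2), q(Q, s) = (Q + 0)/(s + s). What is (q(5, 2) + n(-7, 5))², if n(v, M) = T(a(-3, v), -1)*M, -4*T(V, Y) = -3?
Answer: 25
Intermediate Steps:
q(Q, s) = Q/(2*s) (q(Q, s) = Q/((2*s)) = Q*(1/(2*s)) = Q/(2*s))
a(W, L) = 10
T(V, Y) = ¾ (T(V, Y) = -¼*(-3) = ¾)
n(v, M) = 3*M/4
(q(5, 2) + n(-7, 5))² = ((½)*5/2 + (¾)*5)² = ((½)*5*(½) + 15/4)² = (5/4 + 15/4)² = 5² = 25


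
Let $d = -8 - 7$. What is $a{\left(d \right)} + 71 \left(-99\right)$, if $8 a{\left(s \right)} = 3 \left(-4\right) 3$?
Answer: $- \frac{14067}{2} \approx -7033.5$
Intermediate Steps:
$d = -15$ ($d = -8 - 7 = -15$)
$a{\left(s \right)} = - \frac{9}{2}$ ($a{\left(s \right)} = \frac{3 \left(-4\right) 3}{8} = \frac{\left(-12\right) 3}{8} = \frac{1}{8} \left(-36\right) = - \frac{9}{2}$)
$a{\left(d \right)} + 71 \left(-99\right) = - \frac{9}{2} + 71 \left(-99\right) = - \frac{9}{2} - 7029 = - \frac{14067}{2}$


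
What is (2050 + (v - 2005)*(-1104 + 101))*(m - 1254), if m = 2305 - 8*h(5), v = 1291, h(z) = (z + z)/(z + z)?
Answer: 749074256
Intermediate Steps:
h(z) = 1 (h(z) = (2*z)/((2*z)) = (2*z)*(1/(2*z)) = 1)
m = 2297 (m = 2305 - 8*1 = 2305 - 8 = 2297)
(2050 + (v - 2005)*(-1104 + 101))*(m - 1254) = (2050 + (1291 - 2005)*(-1104 + 101))*(2297 - 1254) = (2050 - 714*(-1003))*1043 = (2050 + 716142)*1043 = 718192*1043 = 749074256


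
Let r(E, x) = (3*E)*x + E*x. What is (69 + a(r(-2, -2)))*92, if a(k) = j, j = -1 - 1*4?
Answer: 5888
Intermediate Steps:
r(E, x) = 4*E*x (r(E, x) = 3*E*x + E*x = 4*E*x)
j = -5 (j = -1 - 4 = -5)
a(k) = -5
(69 + a(r(-2, -2)))*92 = (69 - 5)*92 = 64*92 = 5888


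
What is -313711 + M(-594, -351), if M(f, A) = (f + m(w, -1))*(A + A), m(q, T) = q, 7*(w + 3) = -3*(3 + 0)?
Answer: 743999/7 ≈ 1.0629e+5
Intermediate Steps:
w = -30/7 (w = -3 + (-3*(3 + 0))/7 = -3 + (-3*3)/7 = -3 + (⅐)*(-9) = -3 - 9/7 = -30/7 ≈ -4.2857)
M(f, A) = 2*A*(-30/7 + f) (M(f, A) = (f - 30/7)*(A + A) = (-30/7 + f)*(2*A) = 2*A*(-30/7 + f))
-313711 + M(-594, -351) = -313711 + (2/7)*(-351)*(-30 + 7*(-594)) = -313711 + (2/7)*(-351)*(-30 - 4158) = -313711 + (2/7)*(-351)*(-4188) = -313711 + 2939976/7 = 743999/7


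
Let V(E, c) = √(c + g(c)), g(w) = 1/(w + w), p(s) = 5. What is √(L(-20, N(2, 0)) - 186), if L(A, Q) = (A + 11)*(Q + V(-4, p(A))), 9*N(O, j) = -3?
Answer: √(-18300 - 90*√510)/10 ≈ 14.259*I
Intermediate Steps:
N(O, j) = -⅓ (N(O, j) = (⅑)*(-3) = -⅓)
g(w) = 1/(2*w)
V(E, c) = √(c + 1/(2*c))
L(A, Q) = (11 + A)*(Q + √510/10) (L(A, Q) = (A + 11)*(Q + √(2/5 + 4*5)/2) = (11 + A)*(Q + √(2*(⅕) + 20)/2) = (11 + A)*(Q + √(⅖ + 20)/2) = (11 + A)*(Q + √(102/5)/2) = (11 + A)*(Q + (√510/5)/2) = (11 + A)*(Q + √510/10))
√(L(-20, N(2, 0)) - 186) = √((11*(-⅓) + 11*√510/10 - 20*(-⅓) + (⅒)*(-20)*√510) - 186) = √((-11/3 + 11*√510/10 + 20/3 - 2*√510) - 186) = √((3 - 9*√510/10) - 186) = √(-183 - 9*√510/10)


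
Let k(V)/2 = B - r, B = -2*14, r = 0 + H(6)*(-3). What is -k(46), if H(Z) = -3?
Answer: 74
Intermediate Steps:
r = 9 (r = 0 - 3*(-3) = 0 + 9 = 9)
B = -28
k(V) = -74 (k(V) = 2*(-28 - 1*9) = 2*(-28 - 9) = 2*(-37) = -74)
-k(46) = -1*(-74) = 74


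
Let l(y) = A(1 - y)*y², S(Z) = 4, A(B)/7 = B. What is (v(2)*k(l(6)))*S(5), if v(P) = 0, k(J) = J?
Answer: 0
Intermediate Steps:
A(B) = 7*B
l(y) = y²*(7 - 7*y) (l(y) = (7*(1 - y))*y² = (7 - 7*y)*y² = y²*(7 - 7*y))
(v(2)*k(l(6)))*S(5) = (0*(7*6²*(1 - 1*6)))*4 = (0*(7*36*(1 - 6)))*4 = (0*(7*36*(-5)))*4 = (0*(-1260))*4 = 0*4 = 0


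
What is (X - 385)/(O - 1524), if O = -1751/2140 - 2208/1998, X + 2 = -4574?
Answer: 3535307820/1087403483 ≈ 3.2511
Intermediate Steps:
X = -4576 (X = -2 - 4574 = -4576)
O = -1370603/712620 (O = -1751*1/2140 - 2208*1/1998 = -1751/2140 - 368/333 = -1370603/712620 ≈ -1.9233)
(X - 385)/(O - 1524) = (-4576 - 385)/(-1370603/712620 - 1524) = -4961/(-1087403483/712620) = -4961*(-712620/1087403483) = 3535307820/1087403483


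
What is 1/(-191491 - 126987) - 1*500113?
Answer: -159274988015/318478 ≈ -5.0011e+5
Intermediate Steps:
1/(-191491 - 126987) - 1*500113 = 1/(-318478) - 500113 = -1/318478 - 500113 = -159274988015/318478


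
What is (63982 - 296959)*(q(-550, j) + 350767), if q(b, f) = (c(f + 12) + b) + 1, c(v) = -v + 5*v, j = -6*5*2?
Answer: -81548007402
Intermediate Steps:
j = -60 (j = -30*2 = -60)
c(v) = 4*v
q(b, f) = 49 + b + 4*f (q(b, f) = (4*(f + 12) + b) + 1 = (4*(12 + f) + b) + 1 = ((48 + 4*f) + b) + 1 = (48 + b + 4*f) + 1 = 49 + b + 4*f)
(63982 - 296959)*(q(-550, j) + 350767) = (63982 - 296959)*((49 - 550 + 4*(-60)) + 350767) = -232977*((49 - 550 - 240) + 350767) = -232977*(-741 + 350767) = -232977*350026 = -81548007402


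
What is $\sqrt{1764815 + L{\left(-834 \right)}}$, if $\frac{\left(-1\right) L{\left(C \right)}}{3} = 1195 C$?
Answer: $\sqrt{4754705} \approx 2180.5$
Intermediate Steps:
$L{\left(C \right)} = - 3585 C$ ($L{\left(C \right)} = - 3 \cdot 1195 C = - 3585 C$)
$\sqrt{1764815 + L{\left(-834 \right)}} = \sqrt{1764815 - -2989890} = \sqrt{1764815 + 2989890} = \sqrt{4754705}$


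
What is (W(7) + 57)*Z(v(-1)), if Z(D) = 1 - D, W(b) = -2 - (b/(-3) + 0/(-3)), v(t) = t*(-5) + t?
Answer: -172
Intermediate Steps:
v(t) = -4*t (v(t) = -5*t + t = -4*t)
W(b) = -2 + b/3 (W(b) = -2 - (b*(-⅓) + 0*(-⅓)) = -2 - (-b/3 + 0) = -2 - (-1)*b/3 = -2 + b/3)
(W(7) + 57)*Z(v(-1)) = ((-2 + (⅓)*7) + 57)*(1 - (-4)*(-1)) = ((-2 + 7/3) + 57)*(1 - 1*4) = (⅓ + 57)*(1 - 4) = (172/3)*(-3) = -172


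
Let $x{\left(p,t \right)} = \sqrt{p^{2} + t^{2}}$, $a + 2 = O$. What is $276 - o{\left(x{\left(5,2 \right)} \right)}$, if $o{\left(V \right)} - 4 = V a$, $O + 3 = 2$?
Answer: $272 + 3 \sqrt{29} \approx 288.16$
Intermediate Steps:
$O = -1$ ($O = -3 + 2 = -1$)
$a = -3$ ($a = -2 - 1 = -3$)
$o{\left(V \right)} = 4 - 3 V$ ($o{\left(V \right)} = 4 + V \left(-3\right) = 4 - 3 V$)
$276 - o{\left(x{\left(5,2 \right)} \right)} = 276 - \left(4 - 3 \sqrt{5^{2} + 2^{2}}\right) = 276 - \left(4 - 3 \sqrt{25 + 4}\right) = 276 - \left(4 - 3 \sqrt{29}\right) = 272 + 3 \sqrt{29}$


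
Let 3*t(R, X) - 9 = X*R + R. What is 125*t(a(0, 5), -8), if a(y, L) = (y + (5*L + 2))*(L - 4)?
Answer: -7500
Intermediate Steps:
a(y, L) = (-4 + L)*(2 + y + 5*L) (a(y, L) = (y + (2 + 5*L))*(-4 + L) = (2 + y + 5*L)*(-4 + L) = (-4 + L)*(2 + y + 5*L))
t(R, X) = 3 + R/3 + R*X/3 (t(R, X) = 3 + (X*R + R)/3 = 3 + (R*X + R)/3 = 3 + (R + R*X)/3 = 3 + (R/3 + R*X/3) = 3 + R/3 + R*X/3)
125*t(a(0, 5), -8) = 125*(3 + (-8 - 18*5 - 4*0 + 5*5² + 5*0)/3 + (⅓)*(-8 - 18*5 - 4*0 + 5*5² + 5*0)*(-8)) = 125*(3 + (-8 - 90 + 0 + 5*25 + 0)/3 + (⅓)*(-8 - 90 + 0 + 5*25 + 0)*(-8)) = 125*(3 + (-8 - 90 + 0 + 125 + 0)/3 + (⅓)*(-8 - 90 + 0 + 125 + 0)*(-8)) = 125*(3 + (⅓)*27 + (⅓)*27*(-8)) = 125*(3 + 9 - 72) = 125*(-60) = -7500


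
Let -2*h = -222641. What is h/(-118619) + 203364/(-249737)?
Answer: -103847364049/59247106406 ≈ -1.7528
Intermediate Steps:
h = 222641/2 (h = -½*(-222641) = 222641/2 ≈ 1.1132e+5)
h/(-118619) + 203364/(-249737) = (222641/2)/(-118619) + 203364/(-249737) = (222641/2)*(-1/118619) + 203364*(-1/249737) = -222641/237238 - 203364/249737 = -103847364049/59247106406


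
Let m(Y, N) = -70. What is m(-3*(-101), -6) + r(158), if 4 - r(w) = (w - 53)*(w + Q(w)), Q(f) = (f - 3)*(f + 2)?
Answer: -2620656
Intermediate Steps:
Q(f) = (-3 + f)*(2 + f)
r(w) = 4 - (-53 + w)*(-6 + w²) (r(w) = 4 - (w - 53)*(w + (-6 + w² - w)) = 4 - (-53 + w)*(-6 + w²))
m(-3*(-101), -6) + r(158) = -70 + (-314 - 1*158³ + 6*158 + 53*158²) = -70 + (-314 - 1*3944312 + 948 + 53*24964) = -70 + (-314 - 3944312 + 948 + 1323092) = -70 - 2620586 = -2620656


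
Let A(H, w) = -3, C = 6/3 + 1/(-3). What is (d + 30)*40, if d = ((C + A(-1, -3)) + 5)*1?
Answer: 4040/3 ≈ 1346.7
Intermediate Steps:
C = 5/3 (C = 6*(1/3) + 1*(-1/3) = 2 - 1/3 = 5/3 ≈ 1.6667)
d = 11/3 (d = ((5/3 - 3) + 5)*1 = (-4/3 + 5)*1 = (11/3)*1 = 11/3 ≈ 3.6667)
(d + 30)*40 = (11/3 + 30)*40 = (101/3)*40 = 4040/3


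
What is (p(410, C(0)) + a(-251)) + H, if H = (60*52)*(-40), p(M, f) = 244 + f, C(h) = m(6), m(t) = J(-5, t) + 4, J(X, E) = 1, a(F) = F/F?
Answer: -124550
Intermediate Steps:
a(F) = 1
m(t) = 5 (m(t) = 1 + 4 = 5)
C(h) = 5
H = -124800 (H = 3120*(-40) = -124800)
(p(410, C(0)) + a(-251)) + H = ((244 + 5) + 1) - 124800 = (249 + 1) - 124800 = 250 - 124800 = -124550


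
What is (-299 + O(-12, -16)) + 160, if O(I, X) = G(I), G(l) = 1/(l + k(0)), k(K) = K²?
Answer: -1669/12 ≈ -139.08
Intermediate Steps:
G(l) = 1/l (G(l) = 1/(l + 0²) = 1/(l + 0) = 1/l)
O(I, X) = 1/I
(-299 + O(-12, -16)) + 160 = (-299 + 1/(-12)) + 160 = (-299 - 1/12) + 160 = -3589/12 + 160 = -1669/12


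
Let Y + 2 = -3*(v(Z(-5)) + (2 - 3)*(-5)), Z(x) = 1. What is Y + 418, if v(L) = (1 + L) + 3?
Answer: 386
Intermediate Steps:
v(L) = 4 + L
Y = -32 (Y = -2 - 3*((4 + 1) + (2 - 3)*(-5)) = -2 - 3*(5 - 1*(-5)) = -2 - 3*(5 + 5) = -2 - 3*10 = -2 - 30 = -32)
Y + 418 = -32 + 418 = 386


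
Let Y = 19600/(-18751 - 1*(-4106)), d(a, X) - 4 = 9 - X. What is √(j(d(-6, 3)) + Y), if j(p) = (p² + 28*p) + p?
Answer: √3334344310/2929 ≈ 19.715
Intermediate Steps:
d(a, X) = 13 - X (d(a, X) = 4 + (9 - X) = 13 - X)
j(p) = p² + 29*p
Y = -3920/2929 (Y = 19600/(-18751 + 4106) = 19600/(-14645) = 19600*(-1/14645) = -3920/2929 ≈ -1.3383)
√(j(d(-6, 3)) + Y) = √((13 - 1*3)*(29 + (13 - 1*3)) - 3920/2929) = √((13 - 3)*(29 + (13 - 3)) - 3920/2929) = √(10*(29 + 10) - 3920/2929) = √(10*39 - 3920/2929) = √(390 - 3920/2929) = √(1138390/2929) = √3334344310/2929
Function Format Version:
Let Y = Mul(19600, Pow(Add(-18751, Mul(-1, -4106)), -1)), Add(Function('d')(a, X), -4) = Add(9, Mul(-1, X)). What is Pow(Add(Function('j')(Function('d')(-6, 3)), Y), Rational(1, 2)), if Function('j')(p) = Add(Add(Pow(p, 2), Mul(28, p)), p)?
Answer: Mul(Rational(1, 2929), Pow(3334344310, Rational(1, 2))) ≈ 19.715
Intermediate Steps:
Function('d')(a, X) = Add(13, Mul(-1, X)) (Function('d')(a, X) = Add(4, Add(9, Mul(-1, X))) = Add(13, Mul(-1, X)))
Function('j')(p) = Add(Pow(p, 2), Mul(29, p))
Y = Rational(-3920, 2929) (Y = Mul(19600, Pow(Add(-18751, 4106), -1)) = Mul(19600, Pow(-14645, -1)) = Mul(19600, Rational(-1, 14645)) = Rational(-3920, 2929) ≈ -1.3383)
Pow(Add(Function('j')(Function('d')(-6, 3)), Y), Rational(1, 2)) = Pow(Add(Mul(Add(13, Mul(-1, 3)), Add(29, Add(13, Mul(-1, 3)))), Rational(-3920, 2929)), Rational(1, 2)) = Pow(Add(Mul(Add(13, -3), Add(29, Add(13, -3))), Rational(-3920, 2929)), Rational(1, 2)) = Pow(Add(Mul(10, Add(29, 10)), Rational(-3920, 2929)), Rational(1, 2)) = Pow(Add(Mul(10, 39), Rational(-3920, 2929)), Rational(1, 2)) = Pow(Add(390, Rational(-3920, 2929)), Rational(1, 2)) = Pow(Rational(1138390, 2929), Rational(1, 2)) = Mul(Rational(1, 2929), Pow(3334344310, Rational(1, 2)))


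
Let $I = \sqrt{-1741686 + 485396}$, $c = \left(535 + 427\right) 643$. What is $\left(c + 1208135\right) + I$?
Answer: $1826701 + i \sqrt{1256290} \approx 1.8267 \cdot 10^{6} + 1120.8 i$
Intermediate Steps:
$c = 618566$ ($c = 962 \cdot 643 = 618566$)
$I = i \sqrt{1256290}$ ($I = \sqrt{-1256290} = i \sqrt{1256290} \approx 1120.8 i$)
$\left(c + 1208135\right) + I = \left(618566 + 1208135\right) + i \sqrt{1256290} = 1826701 + i \sqrt{1256290}$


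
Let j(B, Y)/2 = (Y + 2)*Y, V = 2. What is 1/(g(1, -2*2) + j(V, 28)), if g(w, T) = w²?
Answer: 1/1681 ≈ 0.00059488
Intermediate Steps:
j(B, Y) = 2*Y*(2 + Y) (j(B, Y) = 2*((Y + 2)*Y) = 2*((2 + Y)*Y) = 2*(Y*(2 + Y)) = 2*Y*(2 + Y))
1/(g(1, -2*2) + j(V, 28)) = 1/(1² + 2*28*(2 + 28)) = 1/(1 + 2*28*30) = 1/(1 + 1680) = 1/1681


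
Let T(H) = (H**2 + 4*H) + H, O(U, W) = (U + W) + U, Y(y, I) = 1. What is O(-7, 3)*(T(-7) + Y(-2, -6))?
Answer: -165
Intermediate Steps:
O(U, W) = W + 2*U
T(H) = H**2 + 5*H
O(-7, 3)*(T(-7) + Y(-2, -6)) = (3 + 2*(-7))*(-7*(5 - 7) + 1) = (3 - 14)*(-7*(-2) + 1) = -11*(14 + 1) = -11*15 = -165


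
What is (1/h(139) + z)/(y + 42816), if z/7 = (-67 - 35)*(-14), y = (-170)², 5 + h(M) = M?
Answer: 1339465/9609944 ≈ 0.13938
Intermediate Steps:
h(M) = -5 + M
y = 28900
z = 9996 (z = 7*((-67 - 35)*(-14)) = 7*(-102*(-14)) = 7*1428 = 9996)
(1/h(139) + z)/(y + 42816) = (1/(-5 + 139) + 9996)/(28900 + 42816) = (1/134 + 9996)/71716 = (1/134 + 9996)*(1/71716) = (1339465/134)*(1/71716) = 1339465/9609944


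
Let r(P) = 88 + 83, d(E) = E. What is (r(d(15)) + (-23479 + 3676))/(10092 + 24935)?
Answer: -19632/35027 ≈ -0.56048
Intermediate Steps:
r(P) = 171
(r(d(15)) + (-23479 + 3676))/(10092 + 24935) = (171 + (-23479 + 3676))/(10092 + 24935) = (171 - 19803)/35027 = -19632*1/35027 = -19632/35027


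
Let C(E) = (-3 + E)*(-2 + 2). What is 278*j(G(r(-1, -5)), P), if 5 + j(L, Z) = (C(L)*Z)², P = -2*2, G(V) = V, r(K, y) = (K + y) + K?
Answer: -1390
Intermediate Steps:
r(K, y) = y + 2*K
C(E) = 0 (C(E) = (-3 + E)*0 = 0)
P = -4
j(L, Z) = -5 (j(L, Z) = -5 + (0*Z)² = -5 + 0² = -5 + 0 = -5)
278*j(G(r(-1, -5)), P) = 278*(-5) = -1390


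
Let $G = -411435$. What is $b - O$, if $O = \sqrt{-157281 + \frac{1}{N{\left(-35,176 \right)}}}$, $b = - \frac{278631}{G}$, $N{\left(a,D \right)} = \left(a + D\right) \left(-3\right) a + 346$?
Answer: $\frac{30959}{45715} - \frac{i \sqrt{36104294078930}}{15151} \approx 0.67722 - 396.59 i$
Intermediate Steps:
$N{\left(a,D \right)} = 346 + a \left(- 3 D - 3 a\right)$ ($N{\left(a,D \right)} = \left(D + a\right) \left(-3\right) a + 346 = \left(- 3 D - 3 a\right) a + 346 = a \left(- 3 D - 3 a\right) + 346 = 346 + a \left(- 3 D - 3 a\right)$)
$b = \frac{30959}{45715}$ ($b = - \frac{278631}{-411435} = \left(-278631\right) \left(- \frac{1}{411435}\right) = \frac{30959}{45715} \approx 0.67722$)
$O = \frac{i \sqrt{36104294078930}}{15151}$ ($O = \sqrt{-157281 + \frac{1}{346 - 3 \left(-35\right)^{2} - 528 \left(-35\right)}} = \sqrt{-157281 + \frac{1}{346 - 3675 + 18480}} = \sqrt{-157281 + \frac{1}{15151}} = \sqrt{- \frac{2382964430}{15151}} = \frac{i \sqrt{36104294078930}}{15151} \approx 396.59 i$)
$b - O = \frac{30959}{45715} - \frac{i \sqrt{36104294078930}}{15151}$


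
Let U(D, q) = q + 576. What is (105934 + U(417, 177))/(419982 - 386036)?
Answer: 106687/33946 ≈ 3.1428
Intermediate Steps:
U(D, q) = 576 + q
(105934 + U(417, 177))/(419982 - 386036) = (105934 + (576 + 177))/(419982 - 386036) = (105934 + 753)/33946 = 106687*(1/33946) = 106687/33946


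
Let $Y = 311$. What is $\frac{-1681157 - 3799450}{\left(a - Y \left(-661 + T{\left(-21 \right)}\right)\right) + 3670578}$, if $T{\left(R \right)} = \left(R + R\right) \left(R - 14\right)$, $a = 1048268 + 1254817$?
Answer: $- \frac{5480607}{5722064} \approx -0.9578$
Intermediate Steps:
$a = 2303085$
$T{\left(R \right)} = 2 R \left(-14 + R\right)$
$\frac{-1681157 - 3799450}{\left(a - Y \left(-661 + T{\left(-21 \right)}\right)\right) + 3670578} = \frac{-1681157 - 3799450}{\left(2303085 - 311 \left(-661 + 2 \left(-21\right) \left(-14 - 21\right)\right)\right) + 3670578} = - \frac{5480607}{\left(2303085 - 311 \left(-661 + 2 \left(-21\right) \left(-35\right)\right)\right) + 3670578} = - \frac{5480607}{\left(2303085 - 311 \left(-661 + 1470\right)\right) + 3670578} = - \frac{5480607}{\left(2303085 - 311 \cdot 809\right) + 3670578} = - \frac{5480607}{\left(2303085 - 251599\right) + 3670578} = - \frac{5480607}{2051486 + 3670578} = - \frac{5480607}{5722064}$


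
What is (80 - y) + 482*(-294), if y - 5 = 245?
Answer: -141878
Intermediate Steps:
y = 250 (y = 5 + 245 = 250)
(80 - y) + 482*(-294) = (80 - 1*250) + 482*(-294) = (80 - 250) - 141708 = -170 - 141708 = -141878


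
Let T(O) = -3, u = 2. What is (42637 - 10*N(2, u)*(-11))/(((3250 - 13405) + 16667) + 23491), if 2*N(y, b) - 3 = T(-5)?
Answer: 42637/30003 ≈ 1.4211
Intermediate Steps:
N(y, b) = 0 (N(y, b) = 3/2 + (1/2)*(-3) = 3/2 - 3/2 = 0)
(42637 - 10*N(2, u)*(-11))/(((3250 - 13405) + 16667) + 23491) = (42637 - 10*0*(-11))/(((3250 - 13405) + 16667) + 23491) = (42637 + 0*(-11))/((-10155 + 16667) + 23491) = (42637 + 0)/(6512 + 23491) = 42637/30003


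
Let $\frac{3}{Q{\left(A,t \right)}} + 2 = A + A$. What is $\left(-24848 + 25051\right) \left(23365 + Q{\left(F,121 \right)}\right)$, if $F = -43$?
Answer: $\frac{417391751}{88} \approx 4.7431 \cdot 10^{6}$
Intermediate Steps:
$Q{\left(A,t \right)} = \frac{3}{-2 + 2 A}$ ($Q{\left(A,t \right)} = \frac{3}{-2 + \left(A + A\right)} = \frac{3}{-2 + 2 A}$)
$\left(-24848 + 25051\right) \left(23365 + Q{\left(F,121 \right)}\right) = \left(-24848 + 25051\right) \left(23365 + \frac{3}{2 \left(-1 - 43\right)}\right) = 203 \left(23365 + \frac{3}{2 \left(-44\right)}\right) = 203 \left(23365 + \frac{3}{2} \left(- \frac{1}{44}\right)\right) = 203 \left(23365 - \frac{3}{88}\right) = 203 \cdot \frac{2056117}{88} = \frac{417391751}{88}$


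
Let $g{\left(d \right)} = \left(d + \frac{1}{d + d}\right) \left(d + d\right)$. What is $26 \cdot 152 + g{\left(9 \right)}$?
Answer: $4115$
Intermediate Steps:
$g{\left(d \right)} = 2 d \left(d + \frac{1}{2 d}\right)$ ($g{\left(d \right)} = \left(d + \frac{1}{2 d}\right) 2 d = 2 d \left(d + \frac{1}{2 d}\right)$)
$26 \cdot 152 + g{\left(9 \right)} = 26 \cdot 152 + \left(1 + 2 \cdot 9^{2}\right) = 3952 + \left(1 + 2 \cdot 81\right) = 3952 + \left(1 + 162\right) = 3952 + 163 = 4115$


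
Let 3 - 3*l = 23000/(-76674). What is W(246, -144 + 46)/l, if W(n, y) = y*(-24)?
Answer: 38643696/18073 ≈ 2138.2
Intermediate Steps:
W(n, y) = -24*y
l = 126511/115011 (l = 1 - 23000/(3*(-76674)) = 1 - 23000*(-1)/(3*76674) = 1 - ⅓*(-11500/38337) = 1 + 11500/115011 = 126511/115011 ≈ 1.1000)
W(246, -144 + 46)/l = (-24*(-144 + 46))/(126511/115011) = -24*(-98)*(115011/126511) = 2352*(115011/126511) = 38643696/18073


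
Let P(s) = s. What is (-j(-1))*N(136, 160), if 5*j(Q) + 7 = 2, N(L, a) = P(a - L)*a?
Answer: 3840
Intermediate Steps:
N(L, a) = a*(a - L) (N(L, a) = (a - L)*a = a*(a - L))
j(Q) = -1 (j(Q) = -7/5 + (1/5)*2 = -7/5 + 2/5 = -1)
(-j(-1))*N(136, 160) = (-1*(-1))*(160*(160 - 1*136)) = 1*(160*(160 - 136)) = 1*(160*24) = 1*3840 = 3840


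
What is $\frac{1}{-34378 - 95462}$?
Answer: $- \frac{1}{129840} \approx -7.7018 \cdot 10^{-6}$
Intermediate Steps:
$\frac{1}{-34378 - 95462} = \frac{1}{-129840} = - \frac{1}{129840}$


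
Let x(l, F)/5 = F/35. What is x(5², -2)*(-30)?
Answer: 60/7 ≈ 8.5714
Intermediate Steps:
x(l, F) = F/7 (x(l, F) = 5*(F/35) = F/7)
x(5², -2)*(-30) = ((⅐)*(-2))*(-30) = -2/7*(-30) = 60/7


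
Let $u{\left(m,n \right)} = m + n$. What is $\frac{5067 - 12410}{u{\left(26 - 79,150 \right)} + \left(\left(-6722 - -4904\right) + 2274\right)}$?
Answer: $- \frac{1049}{79} \approx -13.278$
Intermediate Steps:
$\frac{5067 - 12410}{u{\left(26 - 79,150 \right)} + \left(\left(-6722 - -4904\right) + 2274\right)} = \frac{5067 - 12410}{\left(\left(26 - 79\right) + 150\right) + \left(\left(-6722 - -4904\right) + 2274\right)} = - \frac{7343}{\left(\left(26 - 79\right) + 150\right) + \left(\left(-6722 + 4904\right) + 2274\right)} = - \frac{7343}{\left(-53 + 150\right) + \left(-1818 + 2274\right)} = - \frac{7343}{97 + 456} = - \frac{7343}{553} = \left(-7343\right) \frac{1}{553} = - \frac{1049}{79}$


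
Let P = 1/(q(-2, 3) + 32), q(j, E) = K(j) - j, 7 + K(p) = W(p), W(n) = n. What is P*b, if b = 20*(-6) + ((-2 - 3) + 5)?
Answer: -24/5 ≈ -4.8000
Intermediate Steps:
K(p) = -7 + p
q(j, E) = -7 (q(j, E) = (-7 + j) - j = -7)
b = -120 (b = -120 + (-5 + 5) = -120 + 0 = -120)
P = 1/25 (P = 1/(-7 + 32) = 1/25 ≈ 0.040000)
P*b = (1/25)*(-120) = -24/5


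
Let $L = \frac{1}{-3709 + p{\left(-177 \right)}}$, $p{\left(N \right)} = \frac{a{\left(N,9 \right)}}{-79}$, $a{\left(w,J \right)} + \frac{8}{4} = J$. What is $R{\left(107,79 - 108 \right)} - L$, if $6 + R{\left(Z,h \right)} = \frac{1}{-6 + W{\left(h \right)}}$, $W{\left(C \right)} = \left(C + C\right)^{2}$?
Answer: $- \frac{1475792091}{245988611} \approx -5.9994$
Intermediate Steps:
$a{\left(w,J \right)} = -2 + J$
$p{\left(N \right)} = - \frac{7}{79}$ ($p{\left(N \right)} = \frac{-2 + 9}{-79} = 7 \left(- \frac{1}{79}\right) = - \frac{7}{79}$)
$W{\left(C \right)} = 4 C^{2}$ ($W{\left(C \right)} = \left(2 C\right)^{2} = 4 C^{2}$)
$L = - \frac{79}{293018}$ ($L = \frac{1}{-3709 - \frac{7}{79}} = \frac{1}{- \frac{293018}{79}} = - \frac{79}{293018} \approx -0.00026961$)
$R{\left(Z,h \right)} = -6 + \frac{1}{-6 + 4 h^{2}}$
$R{\left(107,79 - 108 \right)} - L = \frac{37 - 24 \left(79 - 108\right)^{2}}{2 \left(-3 + 2 \left(79 - 108\right)^{2}\right)} - - \frac{79}{293018} = \frac{37 - 24 \left(79 - 108\right)^{2}}{2 \left(-3 + 2 \left(79 - 108\right)^{2}\right)} + \frac{79}{293018} = \frac{37 - 24 \left(-29\right)^{2}}{2 \left(-3 + 2 \left(-29\right)^{2}\right)} + \frac{79}{293018} = \frac{37 - 20184}{2 \left(-3 + 2 \cdot 841\right)} + \frac{79}{293018} = \frac{37 - 20184}{2 \left(-3 + 1682\right)} + \frac{79}{293018} = \frac{1}{2} \cdot \frac{1}{1679} \left(-20147\right) + \frac{79}{293018} = - \frac{20147}{3358} + \frac{79}{293018} = - \frac{1475792091}{245988611}$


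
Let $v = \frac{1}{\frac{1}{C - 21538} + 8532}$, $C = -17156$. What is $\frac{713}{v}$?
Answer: $\frac{235387828591}{38694} \approx 6.0833 \cdot 10^{6}$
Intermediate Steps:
$v = \frac{38694}{330137207}$ ($v = \frac{1}{\frac{1}{-17156 - 21538} + 8532} = \frac{1}{\frac{1}{-38694} + 8532} = \frac{1}{- \frac{1}{38694} + 8532} = \frac{1}{\frac{330137207}{38694}} = \frac{38694}{330137207} \approx 0.00011721$)
$\frac{713}{v} = \frac{713}{\frac{38694}{330137207}} = 713 \cdot \frac{330137207}{38694} = \frac{235387828591}{38694}$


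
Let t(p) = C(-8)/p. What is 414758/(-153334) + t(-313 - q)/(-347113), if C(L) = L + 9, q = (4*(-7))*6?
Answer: -10437672213248/3858756293795 ≈ -2.7049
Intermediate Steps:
q = -168 (q = -28*6 = -168)
C(L) = 9 + L
t(p) = 1/p (t(p) = (9 - 8)/p = 1/p)
414758/(-153334) + t(-313 - q)/(-347113) = 414758/(-153334) + 1/(-313 - 1*(-168)*(-347113)) = 414758*(-1/153334) - 1/347113/(-313 + 168) = -207379/76667 - 1/347113/(-145) = -207379/76667 - 1/145*(-1/347113) = -207379/76667 + 1/50331385 = -10437672213248/3858756293795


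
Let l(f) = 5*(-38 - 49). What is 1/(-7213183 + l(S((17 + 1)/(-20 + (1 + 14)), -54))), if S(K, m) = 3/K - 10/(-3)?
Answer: -1/7213618 ≈ -1.3863e-7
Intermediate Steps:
S(K, m) = 10/3 + 3/K (S(K, m) = 3/K - 10*(-⅓) = 3/K + 10/3 = 10/3 + 3/K)
l(f) = -435 (l(f) = 5*(-87) = -435)
1/(-7213183 + l(S((17 + 1)/(-20 + (1 + 14)), -54))) = 1/(-7213183 - 435) = 1/(-7213618) = -1/7213618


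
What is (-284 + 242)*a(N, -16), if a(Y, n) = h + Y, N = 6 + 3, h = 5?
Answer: -588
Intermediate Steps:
N = 9
a(Y, n) = 5 + Y
(-284 + 242)*a(N, -16) = (-284 + 242)*(5 + 9) = -42*14 = -588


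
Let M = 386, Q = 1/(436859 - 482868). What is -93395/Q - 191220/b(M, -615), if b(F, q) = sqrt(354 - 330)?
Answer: 4297010555 - 15935*sqrt(6) ≈ 4.2970e+9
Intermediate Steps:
Q = -1/46009 (Q = 1/(-46009) = -1/46009 ≈ -2.1735e-5)
b(F, q) = 2*sqrt(6) (b(F, q) = sqrt(24) = 2*sqrt(6))
-93395/Q - 191220/b(M, -615) = -93395/(-1/46009) - 191220*sqrt(6)/12 = -93395*(-46009) - 15935*sqrt(6) = 4297010555 - 15935*sqrt(6)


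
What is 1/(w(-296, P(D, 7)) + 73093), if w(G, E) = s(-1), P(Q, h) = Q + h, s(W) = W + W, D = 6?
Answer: 1/73091 ≈ 1.3682e-5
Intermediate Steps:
s(W) = 2*W
w(G, E) = -2 (w(G, E) = 2*(-1) = -2)
1/(w(-296, P(D, 7)) + 73093) = 1/(-2 + 73093) = 1/73091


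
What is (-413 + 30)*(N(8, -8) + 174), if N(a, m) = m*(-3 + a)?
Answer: -51322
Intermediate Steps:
(-413 + 30)*(N(8, -8) + 174) = (-413 + 30)*(-8*(-3 + 8) + 174) = -383*(-8*5 + 174) = -383*(-40 + 174) = -383*134 = -51322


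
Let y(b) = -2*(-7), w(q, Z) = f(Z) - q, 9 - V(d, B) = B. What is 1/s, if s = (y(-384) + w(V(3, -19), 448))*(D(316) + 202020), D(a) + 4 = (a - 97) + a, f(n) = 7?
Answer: -1/1417857 ≈ -7.0529e-7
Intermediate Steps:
V(d, B) = 9 - B
D(a) = -101 + 2*a (D(a) = -4 + ((a - 97) + a) = -4 + ((-97 + a) + a) = -4 + (-97 + 2*a) = -101 + 2*a)
w(q, Z) = 7 - q
y(b) = 14
s = -1417857 (s = (14 + (7 - (9 - 1*(-19))))*((-101 + 2*316) + 202020) = (14 + (7 - (9 + 19)))*((-101 + 632) + 202020) = (14 + (7 - 1*28))*(531 + 202020) = (14 + (7 - 28))*202551 = (14 - 21)*202551 = -7*202551 = -1417857)
1/s = 1/(-1417857) = -1/1417857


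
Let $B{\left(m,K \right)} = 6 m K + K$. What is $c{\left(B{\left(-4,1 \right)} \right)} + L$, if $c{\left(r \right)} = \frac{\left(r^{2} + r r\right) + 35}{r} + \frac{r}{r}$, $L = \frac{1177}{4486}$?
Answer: $- \frac{4772949}{103178} \approx -46.259$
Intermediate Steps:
$B{\left(m,K \right)} = K + 6 K m$ ($B{\left(m,K \right)} = 6 K m + K = K + 6 K m$)
$L = \frac{1177}{4486}$ ($L = 1177 \cdot \frac{1}{4486} = \frac{1177}{4486} \approx 0.26237$)
$c{\left(r \right)} = 1 + \frac{35 + 2 r^{2}}{r}$ ($c{\left(r \right)} = \frac{\left(r^{2} + r^{2}\right) + 35}{r} + 1 = \frac{2 r^{2} + 35}{r} + 1 = \frac{35 + 2 r^{2}}{r} + 1 = 1 + \frac{35 + 2 r^{2}}{r}$)
$c{\left(B{\left(-4,1 \right)} \right)} + L = \left(1 + 2 \cdot 1 \left(1 + 6 \left(-4\right)\right) + \frac{35}{1 \left(1 + 6 \left(-4\right)\right)}\right) + \frac{1177}{4486} = \left(1 + 2 \cdot 1 \left(1 - 24\right) + \frac{35}{1 \left(1 - 24\right)}\right) + \frac{1177}{4486} = \left(1 + 2 \cdot 1 \left(-23\right) + \frac{35}{1 \left(-23\right)}\right) + \frac{1177}{4486} = \left(1 + 2 \left(-23\right) + \frac{35}{-23}\right) + \frac{1177}{4486} = \left(1 - 46 + 35 \left(- \frac{1}{23}\right)\right) + \frac{1177}{4486} = \left(1 - 46 - \frac{35}{23}\right) + \frac{1177}{4486} = - \frac{1070}{23} + \frac{1177}{4486} = - \frac{4772949}{103178}$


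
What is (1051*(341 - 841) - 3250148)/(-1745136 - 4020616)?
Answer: 471956/720719 ≈ 0.65484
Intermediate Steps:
(1051*(341 - 841) - 3250148)/(-1745136 - 4020616) = (1051*(-500) - 3250148)/(-5765752) = (-525500 - 3250148)*(-1/5765752) = -3775648*(-1/5765752) = 471956/720719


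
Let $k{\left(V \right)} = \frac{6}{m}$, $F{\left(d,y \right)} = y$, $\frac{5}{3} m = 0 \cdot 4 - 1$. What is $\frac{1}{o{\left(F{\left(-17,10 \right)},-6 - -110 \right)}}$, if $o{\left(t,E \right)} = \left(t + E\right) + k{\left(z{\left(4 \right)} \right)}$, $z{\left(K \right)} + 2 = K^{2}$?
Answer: $\frac{1}{104} \approx 0.0096154$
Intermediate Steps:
$m = - \frac{3}{5}$ ($m = \frac{3 \left(0 \cdot 4 - 1\right)}{5} = \frac{3 \left(0 - 1\right)}{5} = \frac{3}{5} \left(-1\right) = - \frac{3}{5} \approx -0.6$)
$z{\left(K \right)} = -2 + K^{2}$
$k{\left(V \right)} = -10$ ($k{\left(V \right)} = \frac{6}{- \frac{3}{5}} = 6 \left(- \frac{5}{3}\right) = -10$)
$o{\left(t,E \right)} = -10 + E + t$ ($o{\left(t,E \right)} = \left(t + E\right) - 10 = \left(E + t\right) - 10 = -10 + E + t$)
$\frac{1}{o{\left(F{\left(-17,10 \right)},-6 - -110 \right)}} = \frac{1}{-10 - -104 + 10} = \frac{1}{-10 + \left(-6 + 110\right) + 10} = \frac{1}{-10 + 104 + 10} = \frac{1}{104}$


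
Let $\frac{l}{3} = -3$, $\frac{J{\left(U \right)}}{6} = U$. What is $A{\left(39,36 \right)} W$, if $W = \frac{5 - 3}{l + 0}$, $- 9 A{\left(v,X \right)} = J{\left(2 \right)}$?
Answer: $\frac{8}{27} \approx 0.2963$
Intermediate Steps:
$J{\left(U \right)} = 6 U$
$l = -9$ ($l = 3 \left(-3\right) = -9$)
$A{\left(v,X \right)} = - \frac{4}{3}$ ($A{\left(v,X \right)} = - \frac{6 \cdot 2}{9} = \left(- \frac{1}{9}\right) 12 = - \frac{4}{3}$)
$W = - \frac{2}{9}$ ($W = \frac{5 - 3}{-9 + 0} = \frac{2}{-9} = 2 \left(- \frac{1}{9}\right) = - \frac{2}{9} \approx -0.22222$)
$A{\left(39,36 \right)} W = \left(- \frac{4}{3}\right) \left(- \frac{2}{9}\right) = \frac{8}{27}$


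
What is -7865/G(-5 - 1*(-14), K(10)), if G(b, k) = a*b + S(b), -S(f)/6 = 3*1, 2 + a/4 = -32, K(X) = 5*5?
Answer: 7865/1242 ≈ 6.3325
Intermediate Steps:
K(X) = 25
a = -136 (a = -8 + 4*(-32) = -8 - 128 = -136)
S(f) = -18
G(b, k) = -18 - 136*b (G(b, k) = -136*b - 18 = -18 - 136*b)
-7865/G(-5 - 1*(-14), K(10)) = -7865/(-18 - 136*(-5 - 1*(-14))) = -7865/(-18 - 136*(-5 + 14)) = -7865/(-18 - 136*9) = -7865/(-18 - 1224) = -7865/(-1242) = -7865*(-1/1242) = 7865/1242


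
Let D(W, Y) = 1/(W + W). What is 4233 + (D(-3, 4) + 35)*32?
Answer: 16043/3 ≈ 5347.7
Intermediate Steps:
D(W, Y) = 1/(2*W)
4233 + (D(-3, 4) + 35)*32 = 4233 + ((½)/(-3) + 35)*32 = 4233 + ((½)*(-⅓) + 35)*32 = 4233 + (-⅙ + 35)*32 = 4233 + (209/6)*32 = 4233 + 3344/3 = 16043/3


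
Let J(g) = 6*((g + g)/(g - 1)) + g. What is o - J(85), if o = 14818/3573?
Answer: -2325914/25011 ≈ -92.996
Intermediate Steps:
J(g) = g + 12*g/(-1 + g) (J(g) = 6*((2*g)/(-1 + g)) + g = 6*(2*g/(-1 + g)) + g = 12*g/(-1 + g) + g = g + 12*g/(-1 + g))
o = 14818/3573 (o = 14818*(1/3573) = 14818/3573 ≈ 4.1472)
o - J(85) = 14818/3573 - 85*(11 + 85)/(-1 + 85) = 14818/3573 - 85*96/84 = 14818/3573 - 1*680/7 = 14818/3573 - 680/7 = -2325914/25011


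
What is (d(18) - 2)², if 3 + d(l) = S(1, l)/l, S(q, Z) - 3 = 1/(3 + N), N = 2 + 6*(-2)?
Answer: 93025/3969 ≈ 23.438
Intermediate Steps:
N = -10 (N = 2 - 12 = -10)
S(q, Z) = 20/7 (S(q, Z) = 3 + 1/(3 - 10) = 3 + 1/(-7) = 3 - ⅐ = 20/7)
d(l) = -3 + 20/(7*l)
(d(18) - 2)² = ((-3 + (20/7)/18) - 2)² = ((-3 + (20/7)*(1/18)) - 2)² = ((-3 + 10/63) - 2)² = (-179/63 - 2)² = (-305/63)² = 93025/3969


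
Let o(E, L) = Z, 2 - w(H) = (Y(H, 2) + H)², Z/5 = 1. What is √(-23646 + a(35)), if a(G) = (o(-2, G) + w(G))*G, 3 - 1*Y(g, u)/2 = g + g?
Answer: 2*I*√91609 ≈ 605.34*I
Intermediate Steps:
Z = 5 (Z = 5*1 = 5)
Y(g, u) = 6 - 4*g (Y(g, u) = 6 - 2*(g + g) = 6 - 4*g)
w(H) = 2 - (6 - 3*H)² (w(H) = 2 - ((6 - 4*H) + H)² = 2 - (6 - 3*H)²)
o(E, L) = 5
a(G) = G*(7 - 9*(-2 + G)²) (a(G) = (5 + (2 - 9*(-2 + G)²))*G = (7 - 9*(-2 + G)²)*G = G*(7 - 9*(-2 + G)²))
√(-23646 + a(35)) = √(-23646 - 1*35*(-7 + 9*(-2 + 35)²)) = √(-23646 - 1*35*(-7 + 9*33²)) = √(-23646 - 1*35*(-7 + 9*1089)) = √(-23646 - 1*35*(-7 + 9801)) = √(-23646 - 1*35*9794) = √(-23646 - 342790) = √(-366436) = 2*I*√91609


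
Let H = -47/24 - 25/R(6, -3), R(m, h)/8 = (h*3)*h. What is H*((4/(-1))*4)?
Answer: 896/27 ≈ 33.185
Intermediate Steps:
R(m, h) = 24*h**2 (R(m, h) = 8*((h*3)*h) = 8*((3*h)*h) = 8*(3*h**2) = 24*h**2)
H = -56/27 (H = -47/24 - 25/(24*(-3)**2) = -47*1/24 - 25/(24*9) = -47/24 - 25/216 = -56/27 ≈ -2.0741)
H*((4/(-1))*4) = -56*4/(-1)*4/27 = -56*4*(-1)*4/27 = -(-224)*4/27 = -56/27*(-16) = 896/27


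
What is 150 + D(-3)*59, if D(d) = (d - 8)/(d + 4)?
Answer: -499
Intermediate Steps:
D(d) = (-8 + d)/(4 + d)
150 + D(-3)*59 = 150 + ((-8 - 3)/(4 - 3))*59 = 150 + (-11/1)*59 = 150 + (1*(-11))*59 = 150 - 11*59 = 150 - 649 = -499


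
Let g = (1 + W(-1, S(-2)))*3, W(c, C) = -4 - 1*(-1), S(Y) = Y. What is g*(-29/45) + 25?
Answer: 433/15 ≈ 28.867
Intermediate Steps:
W(c, C) = -3 (W(c, C) = -4 + 1 = -3)
g = -6 (g = (1 - 3)*3 = -2*3 = -6)
g*(-29/45) + 25 = -(-174)/45 + 25 = -6*(-29/45) + 25 = 58/15 + 25 = 433/15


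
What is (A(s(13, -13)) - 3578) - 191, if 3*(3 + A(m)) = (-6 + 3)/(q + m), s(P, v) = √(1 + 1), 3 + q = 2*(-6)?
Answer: -841141/223 + √2/223 ≈ -3771.9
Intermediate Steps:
q = -15 (q = -3 + 2*(-6) = -3 - 12 = -15)
s(P, v) = √2
A(m) = -3 - 1/(-15 + m) (A(m) = -3 + ((-6 + 3)/(-15 + m))/3 = -3 + (-3/(-15 + m))/3 = -3 - 1/(-15 + m))
(A(s(13, -13)) - 3578) - 191 = ((44 - 3*√2)/(-15 + √2) - 3578) - 191 = (-3578 + (44 - 3*√2)/(-15 + √2)) - 191 = -3769 + (44 - 3*√2)/(-15 + √2)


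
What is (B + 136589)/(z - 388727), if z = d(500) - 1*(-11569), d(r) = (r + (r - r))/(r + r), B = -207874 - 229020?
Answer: 120122/150863 ≈ 0.79623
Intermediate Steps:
B = -436894
d(r) = 1/2 (d(r) = (r + 0)/((2*r)) = r*(1/(2*r)) = 1/2)
z = 23139/2 (z = 1/2 - 1*(-11569) = 1/2 + 11569 = 23139/2 ≈ 11570.)
(B + 136589)/(z - 388727) = (-436894 + 136589)/(23139/2 - 388727) = -300305/(-754315/2) = -300305*(-2/754315) = 120122/150863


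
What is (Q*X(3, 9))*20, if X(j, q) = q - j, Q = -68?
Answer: -8160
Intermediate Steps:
(Q*X(3, 9))*20 = -68*(9 - 1*3)*20 = -68*(9 - 3)*20 = -68*6*20 = -408*20 = -8160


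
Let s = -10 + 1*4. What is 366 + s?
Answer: 360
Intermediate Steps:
s = -6 (s = -10 + 4 = -6)
366 + s = 366 - 6 = 360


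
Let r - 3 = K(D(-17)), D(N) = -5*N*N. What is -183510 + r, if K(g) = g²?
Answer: 1904518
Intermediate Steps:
D(N) = -5*N²
r = 2088028 (r = 3 + (-5*(-17)²)² = 3 + (-5*289)² = 3 + (-1445)² = 3 + 2088025 = 2088028)
-183510 + r = -183510 + 2088028 = 1904518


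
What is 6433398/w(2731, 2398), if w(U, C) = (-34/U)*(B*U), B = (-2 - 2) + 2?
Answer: 3216699/34 ≈ 94609.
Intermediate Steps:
B = -2 (B = -4 + 2 = -2)
w(U, C) = 68 (w(U, C) = (-34/U)*(-2*U) = 68)
6433398/w(2731, 2398) = 6433398/68 = 6433398*(1/68) = 3216699/34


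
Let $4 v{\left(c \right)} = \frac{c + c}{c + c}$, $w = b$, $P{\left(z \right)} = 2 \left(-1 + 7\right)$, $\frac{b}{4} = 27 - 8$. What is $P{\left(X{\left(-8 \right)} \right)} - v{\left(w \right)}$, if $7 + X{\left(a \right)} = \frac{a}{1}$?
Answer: $\frac{47}{4} \approx 11.75$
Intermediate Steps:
$X{\left(a \right)} = -7 + a$ ($X{\left(a \right)} = -7 + \frac{a}{1} = -7 + a 1 = -7 + a$)
$b = 76$ ($b = 4 \left(27 - 8\right) = 4 \cdot 19 = 76$)
$P{\left(z \right)} = 12$ ($P{\left(z \right)} = 2 \cdot 6 = 12$)
$w = 76$
$v{\left(c \right)} = \frac{1}{4}$ ($v{\left(c \right)} = \frac{\left(c + c\right) \frac{1}{c + c}}{4} = \frac{2 c \frac{1}{2 c}}{4} = \frac{1}{4} \cdot 1 = \frac{1}{4}$)
$P{\left(X{\left(-8 \right)} \right)} - v{\left(w \right)} = 12 - \frac{1}{4} = \frac{47}{4}$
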